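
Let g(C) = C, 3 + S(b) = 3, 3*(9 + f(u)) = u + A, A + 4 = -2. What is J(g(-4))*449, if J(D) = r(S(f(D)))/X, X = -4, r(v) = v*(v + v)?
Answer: 0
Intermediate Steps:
A = -6 (A = -4 - 2 = -6)
f(u) = -11 + u/3 (f(u) = -9 + (u - 6)/3 = -9 + (-6 + u)/3 = -9 + (-2 + u/3) = -11 + u/3)
S(b) = 0 (S(b) = -3 + 3 = 0)
r(v) = 2*v² (r(v) = v*(2*v) = 2*v²)
J(D) = 0 (J(D) = (2*0²)/(-4) = (2*0)*(-¼) = 0*(-¼) = 0)
J(g(-4))*449 = 0*449 = 0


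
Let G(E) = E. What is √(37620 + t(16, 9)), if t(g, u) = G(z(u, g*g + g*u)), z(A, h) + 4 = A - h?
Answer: 5*√1489 ≈ 192.94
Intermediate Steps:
z(A, h) = -4 + A - h (z(A, h) = -4 + (A - h) = -4 + A - h)
t(g, u) = -4 + u - g² - g*u (t(g, u) = -4 + u - (g*g + g*u) = -4 + u - (g² + g*u) = -4 + u + (-g² - g*u) = -4 + u - g² - g*u)
√(37620 + t(16, 9)) = √(37620 + (-4 + 9 - 1*16*(16 + 9))) = √(37620 + (-4 + 9 - 1*16*25)) = √(37620 + (-4 + 9 - 400)) = √(37620 - 395) = √37225 = 5*√1489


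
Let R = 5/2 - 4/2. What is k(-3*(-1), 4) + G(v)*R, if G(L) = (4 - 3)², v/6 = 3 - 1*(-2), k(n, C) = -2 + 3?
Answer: 3/2 ≈ 1.5000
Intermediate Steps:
k(n, C) = 1
v = 30 (v = 6*(3 - 1*(-2)) = 6*(3 + 2) = 6*5 = 30)
R = ½ (R = 5*(½) - 4*½ = 5/2 - 2 = ½ ≈ 0.50000)
G(L) = 1 (G(L) = 1² = 1)
k(-3*(-1), 4) + G(v)*R = 1 + 1*(½) = 1 + ½ = 3/2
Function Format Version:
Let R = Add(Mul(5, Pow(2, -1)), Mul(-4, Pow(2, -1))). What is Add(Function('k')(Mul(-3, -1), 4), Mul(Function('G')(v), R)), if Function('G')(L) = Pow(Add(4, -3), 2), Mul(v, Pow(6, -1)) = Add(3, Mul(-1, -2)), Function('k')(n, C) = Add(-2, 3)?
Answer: Rational(3, 2) ≈ 1.5000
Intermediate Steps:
Function('k')(n, C) = 1
v = 30 (v = Mul(6, Add(3, Mul(-1, -2))) = Mul(6, Add(3, 2)) = Mul(6, 5) = 30)
R = Rational(1, 2) (R = Add(Mul(5, Rational(1, 2)), Mul(-4, Rational(1, 2))) = Add(Rational(5, 2), -2) = Rational(1, 2) ≈ 0.50000)
Function('G')(L) = 1 (Function('G')(L) = Pow(1, 2) = 1)
Add(Function('k')(Mul(-3, -1), 4), Mul(Function('G')(v), R)) = Add(1, Mul(1, Rational(1, 2))) = Add(1, Rational(1, 2)) = Rational(3, 2)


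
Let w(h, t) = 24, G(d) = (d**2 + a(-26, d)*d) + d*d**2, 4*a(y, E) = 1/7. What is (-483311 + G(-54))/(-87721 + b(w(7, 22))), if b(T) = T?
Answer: 8930053/1227758 ≈ 7.2735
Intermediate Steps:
a(y, E) = 1/28 (a(y, E) = (1/4)/7 = (1/4)*(1/7) = 1/28)
G(d) = d**2 + d**3 + d/28 (G(d) = (d**2 + d/28) + d*d**2 = (d**2 + d/28) + d**3 = d**2 + d**3 + d/28)
(-483311 + G(-54))/(-87721 + b(w(7, 22))) = (-483311 - 54*(1/28 - 54 + (-54)**2))/(-87721 + 24) = (-483311 - 54*(1/28 - 54 + 2916))/(-87697) = (-483311 - 54*80137/28)*(-1/87697) = (-483311 - 2163699/14)*(-1/87697) = -8930053/14*(-1/87697) = 8930053/1227758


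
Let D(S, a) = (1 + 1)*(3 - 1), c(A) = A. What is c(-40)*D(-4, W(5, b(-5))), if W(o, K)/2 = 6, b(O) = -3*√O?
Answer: -160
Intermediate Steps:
W(o, K) = 12 (W(o, K) = 2*6 = 12)
D(S, a) = 4 (D(S, a) = 2*2 = 4)
c(-40)*D(-4, W(5, b(-5))) = -40*4 = -160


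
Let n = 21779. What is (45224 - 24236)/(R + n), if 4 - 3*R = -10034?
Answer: 6996/8375 ≈ 0.83534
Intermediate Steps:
R = 3346 (R = 4/3 - 1/3*(-10034) = 4/3 + 10034/3 = 3346)
(45224 - 24236)/(R + n) = (45224 - 24236)/(3346 + 21779) = 20988/25125 = 20988*(1/25125) = 6996/8375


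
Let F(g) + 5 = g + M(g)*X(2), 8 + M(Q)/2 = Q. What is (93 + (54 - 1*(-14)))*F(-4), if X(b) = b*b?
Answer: -16905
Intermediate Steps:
M(Q) = -16 + 2*Q
X(b) = b²
F(g) = -69 + 9*g (F(g) = -5 + (g + (-16 + 2*g)*2²) = -5 + (g + (-16 + 2*g)*4) = -5 + (g + (-64 + 8*g)) = -5 + (-64 + 9*g) = -69 + 9*g)
(93 + (54 - 1*(-14)))*F(-4) = (93 + (54 - 1*(-14)))*(-69 + 9*(-4)) = (93 + (54 + 14))*(-69 - 36) = (93 + 68)*(-105) = 161*(-105) = -16905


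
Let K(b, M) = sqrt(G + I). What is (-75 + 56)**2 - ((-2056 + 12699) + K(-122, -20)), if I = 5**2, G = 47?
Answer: -10282 - 6*sqrt(2) ≈ -10290.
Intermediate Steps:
I = 25
K(b, M) = 6*sqrt(2) (K(b, M) = sqrt(47 + 25) = sqrt(72) = 6*sqrt(2))
(-75 + 56)**2 - ((-2056 + 12699) + K(-122, -20)) = (-75 + 56)**2 - ((-2056 + 12699) + 6*sqrt(2)) = (-19)**2 - (10643 + 6*sqrt(2)) = 361 + (-10643 - 6*sqrt(2)) = -10282 - 6*sqrt(2)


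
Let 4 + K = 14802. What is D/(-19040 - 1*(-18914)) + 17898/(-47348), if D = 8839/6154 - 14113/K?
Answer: -97485984467/255306031722 ≈ -0.38184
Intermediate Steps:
K = 14798 (K = -4 + 14802 = 14798)
D = 10987030/22766723 (D = 8839/6154 - 14113/14798 = 10987030/22766723 ≈ 0.48259)
D/(-19040 - 1*(-18914)) + 17898/(-47348) = 10987030/(22766723*(-19040 - 1*(-18914))) + 17898/(-47348) = 10987030/(22766723*(-19040 + 18914)) + 17898*(-1/47348) = (10987030/22766723)/(-126) - 471/1246 = (10987030/22766723)*(-1/126) - 471/1246 = -5493515/1434303549 - 471/1246 = -97485984467/255306031722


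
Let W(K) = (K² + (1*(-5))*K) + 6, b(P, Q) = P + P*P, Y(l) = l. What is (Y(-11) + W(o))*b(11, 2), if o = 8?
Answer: 2508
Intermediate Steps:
b(P, Q) = P + P²
W(K) = 6 + K² - 5*K (W(K) = (K² - 5*K) + 6 = 6 + K² - 5*K)
(Y(-11) + W(o))*b(11, 2) = (-11 + (6 + 8² - 5*8))*(11*(1 + 11)) = (-11 + (6 + 64 - 40))*(11*12) = (-11 + 30)*132 = 19*132 = 2508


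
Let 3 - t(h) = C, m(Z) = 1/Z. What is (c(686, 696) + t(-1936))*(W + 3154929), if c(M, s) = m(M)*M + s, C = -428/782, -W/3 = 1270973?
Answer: -180232672860/391 ≈ -4.6095e+8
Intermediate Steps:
W = -3812919 (W = -3*1270973 = -3812919)
C = -214/391 (C = -428*1/782 = -214/391 ≈ -0.54731)
c(M, s) = 1 + s (c(M, s) = M/M + s = 1 + s)
t(h) = 1387/391 (t(h) = 3 - 1*(-214/391) = 3 + 214/391 = 1387/391)
(c(686, 696) + t(-1936))*(W + 3154929) = ((1 + 696) + 1387/391)*(-3812919 + 3154929) = (697 + 1387/391)*(-657990) = (273914/391)*(-657990) = -180232672860/391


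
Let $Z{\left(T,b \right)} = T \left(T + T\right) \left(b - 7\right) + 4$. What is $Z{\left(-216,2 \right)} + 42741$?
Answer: $-423815$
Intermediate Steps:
$Z{\left(T,b \right)} = 4 + 2 T^{2} \left(-7 + b\right)$ ($Z{\left(T,b \right)} = T 2 T \left(-7 + b\right) + 4 = 2 T^{2} \left(-7 + b\right) + 4 = 4 + 2 T^{2} \left(-7 + b\right)$)
$Z{\left(-216,2 \right)} + 42741 = \left(4 - 14 \left(-216\right)^{2} + 2 \cdot 2 \left(-216\right)^{2}\right) + 42741 = \left(4 - 653184 + 2 \cdot 2 \cdot 46656\right) + 42741 = \left(4 - 653184 + 186624\right) + 42741 = -466556 + 42741 = -423815$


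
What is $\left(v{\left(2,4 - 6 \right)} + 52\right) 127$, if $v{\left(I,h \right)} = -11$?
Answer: $5207$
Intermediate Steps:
$\left(v{\left(2,4 - 6 \right)} + 52\right) 127 = \left(-11 + 52\right) 127 = 41 \cdot 127 = 5207$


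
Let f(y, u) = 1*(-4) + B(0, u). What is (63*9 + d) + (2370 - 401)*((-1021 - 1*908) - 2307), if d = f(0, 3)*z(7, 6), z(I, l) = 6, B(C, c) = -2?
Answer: -8340153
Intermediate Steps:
f(y, u) = -6 (f(y, u) = 1*(-4) - 2 = -4 - 2 = -6)
d = -36 (d = -6*6 = -36)
(63*9 + d) + (2370 - 401)*((-1021 - 1*908) - 2307) = (63*9 - 36) + (2370 - 401)*((-1021 - 1*908) - 2307) = (567 - 36) + 1969*((-1021 - 908) - 2307) = 531 + 1969*(-1929 - 2307) = 531 + 1969*(-4236) = 531 - 8340684 = -8340153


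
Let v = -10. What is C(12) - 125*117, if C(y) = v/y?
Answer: -87755/6 ≈ -14626.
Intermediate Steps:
C(y) = -10/y
C(12) - 125*117 = -10/12 - 125*117 = -10*1/12 - 14625 = -⅚ - 14625 = -87755/6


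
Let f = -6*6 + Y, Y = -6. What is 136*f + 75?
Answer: -5637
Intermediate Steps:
f = -42 (f = -6*6 - 6 = -36 - 6 = -42)
136*f + 75 = 136*(-42) + 75 = -5712 + 75 = -5637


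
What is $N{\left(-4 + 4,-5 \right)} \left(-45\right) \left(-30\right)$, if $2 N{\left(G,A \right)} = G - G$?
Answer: $0$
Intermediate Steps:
$N{\left(G,A \right)} = 0$ ($N{\left(G,A \right)} = \frac{G - G}{2} = \frac{1}{2} \cdot 0 = 0$)
$N{\left(-4 + 4,-5 \right)} \left(-45\right) \left(-30\right) = 0 \left(-45\right) \left(-30\right) = 0 \left(-30\right) = 0$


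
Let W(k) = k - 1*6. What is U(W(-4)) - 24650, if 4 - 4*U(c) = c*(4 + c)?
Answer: -24664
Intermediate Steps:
W(k) = -6 + k (W(k) = k - 6 = -6 + k)
U(c) = 1 - c*(4 + c)/4
U(W(-4)) - 24650 = (1 - (-6 - 4) - (-6 - 4)**2/4) - 24650 = (1 - 1*(-10) - 1/4*(-10)**2) - 24650 = (1 + 10 - 1/4*100) - 24650 = (1 + 10 - 25) - 24650 = -14 - 24650 = -24664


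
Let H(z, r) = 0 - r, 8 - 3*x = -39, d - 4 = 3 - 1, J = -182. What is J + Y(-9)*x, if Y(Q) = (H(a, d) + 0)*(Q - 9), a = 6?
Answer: 1510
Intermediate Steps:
d = 6 (d = 4 + (3 - 1) = 4 + 2 = 6)
x = 47/3 (x = 8/3 - ⅓*(-39) = 8/3 + 13 = 47/3 ≈ 15.667)
H(z, r) = -r
Y(Q) = 54 - 6*Q (Y(Q) = (-1*6 + 0)*(Q - 9) = (-6 + 0)*(-9 + Q) = -6*(-9 + Q) = 54 - 6*Q)
J + Y(-9)*x = -182 + (54 - 6*(-9))*(47/3) = -182 + (54 + 54)*(47/3) = -182 + 108*(47/3) = -182 + 1692 = 1510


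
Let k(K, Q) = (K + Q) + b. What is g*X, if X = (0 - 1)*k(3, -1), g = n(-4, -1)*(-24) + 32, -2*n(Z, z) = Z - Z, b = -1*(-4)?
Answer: -192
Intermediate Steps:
b = 4
k(K, Q) = 4 + K + Q (k(K, Q) = (K + Q) + 4 = 4 + K + Q)
n(Z, z) = 0 (n(Z, z) = -(Z - Z)/2 = -½*0 = 0)
g = 32 (g = 0*(-24) + 32 = 0 + 32 = 32)
X = -6 (X = (0 - 1)*(4 + 3 - 1) = -1*6 = -6)
g*X = 32*(-6) = -192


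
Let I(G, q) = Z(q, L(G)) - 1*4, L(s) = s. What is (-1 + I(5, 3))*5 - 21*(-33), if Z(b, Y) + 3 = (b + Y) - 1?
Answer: 688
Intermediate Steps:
Z(b, Y) = -4 + Y + b (Z(b, Y) = -3 + ((b + Y) - 1) = -3 + ((Y + b) - 1) = -3 + (-1 + Y + b) = -4 + Y + b)
I(G, q) = -8 + G + q (I(G, q) = (-4 + G + q) - 1*4 = (-4 + G + q) - 4 = -8 + G + q)
(-1 + I(5, 3))*5 - 21*(-33) = (-1 + (-8 + 5 + 3))*5 - 21*(-33) = (-1 + 0)*5 + 693 = -1*5 + 693 = -5 + 693 = 688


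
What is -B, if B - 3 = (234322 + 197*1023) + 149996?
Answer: -585852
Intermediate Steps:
B = 585852 (B = 3 + ((234322 + 197*1023) + 149996) = 3 + ((234322 + 201531) + 149996) = 3 + (435853 + 149996) = 3 + 585849 = 585852)
-B = -1*585852 = -585852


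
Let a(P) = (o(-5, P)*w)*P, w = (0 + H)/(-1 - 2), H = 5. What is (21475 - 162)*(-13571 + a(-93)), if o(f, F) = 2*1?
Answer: -282631693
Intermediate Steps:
o(f, F) = 2
w = -5/3 (w = (0 + 5)/(-1 - 2) = 5/(-3) = 5*(-⅓) = -5/3 ≈ -1.6667)
a(P) = -10*P/3 (a(P) = (2*(-5/3))*P = -10*P/3)
(21475 - 162)*(-13571 + a(-93)) = (21475 - 162)*(-13571 - 10/3*(-93)) = 21313*(-13571 + 310) = 21313*(-13261) = -282631693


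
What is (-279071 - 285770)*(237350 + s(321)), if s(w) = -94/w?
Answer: -43034815548296/321 ≈ -1.3406e+11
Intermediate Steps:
(-279071 - 285770)*(237350 + s(321)) = (-279071 - 285770)*(237350 - 94/321) = -564841*(237350 - 94*1/321) = -564841*(237350 - 94/321) = -564841*76189256/321 = -43034815548296/321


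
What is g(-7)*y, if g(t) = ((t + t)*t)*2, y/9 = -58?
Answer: -102312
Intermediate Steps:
y = -522 (y = 9*(-58) = -522)
g(t) = 4*t**2 (g(t) = ((2*t)*t)*2 = (2*t**2)*2 = 4*t**2)
g(-7)*y = (4*(-7)**2)*(-522) = (4*49)*(-522) = 196*(-522) = -102312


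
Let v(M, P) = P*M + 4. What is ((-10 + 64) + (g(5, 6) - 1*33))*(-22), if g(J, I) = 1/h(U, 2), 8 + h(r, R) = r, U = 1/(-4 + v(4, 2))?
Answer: -28930/63 ≈ -459.21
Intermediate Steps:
v(M, P) = 4 + M*P (v(M, P) = M*P + 4 = 4 + M*P)
U = ⅛ (U = 1/(-4 + (4 + 4*2)) = 1/(-4 + (4 + 8)) = 1/(-4 + 12) = 1/8 = ⅛ ≈ 0.12500)
h(r, R) = -8 + r
g(J, I) = -8/63 (g(J, I) = 1/(-8 + ⅛) = 1/(-63/8) = -8/63)
((-10 + 64) + (g(5, 6) - 1*33))*(-22) = ((-10 + 64) + (-8/63 - 1*33))*(-22) = (54 + (-8/63 - 33))*(-22) = (54 - 2087/63)*(-22) = (1315/63)*(-22) = -28930/63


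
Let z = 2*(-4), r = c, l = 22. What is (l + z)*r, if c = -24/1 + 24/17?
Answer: -5376/17 ≈ -316.24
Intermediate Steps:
c = -384/17 (c = -24*1 + 24*(1/17) = -24 + 24/17 = -384/17 ≈ -22.588)
r = -384/17 ≈ -22.588
z = -8
(l + z)*r = (22 - 8)*(-384/17) = 14*(-384/17) = -5376/17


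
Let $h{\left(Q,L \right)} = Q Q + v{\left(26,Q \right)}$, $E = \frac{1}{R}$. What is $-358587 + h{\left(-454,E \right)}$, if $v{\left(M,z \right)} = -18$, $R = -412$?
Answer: $-152489$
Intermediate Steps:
$E = - \frac{1}{412}$ ($E = \frac{1}{-412} = - \frac{1}{412} \approx -0.0024272$)
$h{\left(Q,L \right)} = -18 + Q^{2}$ ($h{\left(Q,L \right)} = Q Q - 18 = Q^{2} - 18 = -18 + Q^{2}$)
$-358587 + h{\left(-454,E \right)} = -358587 - \left(18 - \left(-454\right)^{2}\right) = -358587 + \left(-18 + 206116\right) = -358587 + 206098 = -152489$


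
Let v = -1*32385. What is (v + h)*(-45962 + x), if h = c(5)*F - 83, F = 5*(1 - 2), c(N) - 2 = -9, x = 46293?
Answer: -10735323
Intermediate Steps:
c(N) = -7 (c(N) = 2 - 9 = -7)
v = -32385
F = -5 (F = 5*(-1) = -5)
h = -48 (h = -7*(-5) - 83 = 35 - 83 = -48)
(v + h)*(-45962 + x) = (-32385 - 48)*(-45962 + 46293) = -32433*331 = -10735323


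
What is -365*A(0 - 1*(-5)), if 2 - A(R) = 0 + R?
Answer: 1095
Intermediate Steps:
A(R) = 2 - R (A(R) = 2 - (0 + R) = 2 - R)
-365*A(0 - 1*(-5)) = -365*(2 - (0 - 1*(-5))) = -365*(2 - (0 + 5)) = -365*(2 - 1*5) = -365*(2 - 5) = -365*(-3) = 1095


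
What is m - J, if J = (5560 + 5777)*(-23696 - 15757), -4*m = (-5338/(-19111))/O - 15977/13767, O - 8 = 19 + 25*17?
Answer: 8183253077267141879/18295648296 ≈ 4.4728e+8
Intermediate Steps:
O = 452 (O = 8 + (19 + 25*17) = 8 + (19 + 425) = 8 + 444 = 452)
m = 5305330223/18295648296 (m = -(-5338/(-19111)/452 - 15977/13767)/4 = -(-5338*(-1/19111)*(1/452) - 15977*1/13767)/4 = -((5338/19111)*(1/452) - 1229/1059)/4 = -(2669/4319086 - 1229/1059)/4 = -¼*(-5305330223/4573912074) = 5305330223/18295648296 ≈ 0.28998)
J = -447278661 (J = 11337*(-39453) = -447278661)
m - J = 5305330223/18295648296 - 1*(-447278661) = 5305330223/18295648296 + 447278661 = 8183253077267141879/18295648296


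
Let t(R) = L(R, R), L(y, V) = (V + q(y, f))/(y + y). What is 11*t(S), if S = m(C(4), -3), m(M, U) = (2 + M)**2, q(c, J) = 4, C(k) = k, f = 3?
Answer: 55/9 ≈ 6.1111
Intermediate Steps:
S = 36 (S = (2 + 4)**2 = 6**2 = 36)
L(y, V) = (4 + V)/(2*y) (L(y, V) = (V + 4)/(y + y) = (4 + V)/((2*y)) = (4 + V)*(1/(2*y)) = (4 + V)/(2*y))
t(R) = (4 + R)/(2*R)
11*t(S) = 11*((1/2)*(4 + 36)/36) = 11*((1/2)*(1/36)*40) = 11*(5/9) = 55/9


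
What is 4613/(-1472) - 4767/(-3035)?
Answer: -6983431/4467520 ≈ -1.5632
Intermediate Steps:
4613/(-1472) - 4767/(-3035) = 4613*(-1/1472) - 4767*(-1/3035) = -4613/1472 + 4767/3035 = -6983431/4467520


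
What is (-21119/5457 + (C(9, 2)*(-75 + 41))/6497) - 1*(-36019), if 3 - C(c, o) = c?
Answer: 1276886175536/35454129 ≈ 36015.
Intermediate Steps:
C(c, o) = 3 - c
(-21119/5457 + (C(9, 2)*(-75 + 41))/6497) - 1*(-36019) = (-21119/5457 + ((3 - 1*9)*(-75 + 41))/6497) - 1*(-36019) = (-21119*1/5457 + ((3 - 9)*(-34))*(1/6497)) + 36019 = (-21119/5457 - 6*(-34)*(1/6497)) + 36019 = (-21119/5457 + 204*(1/6497)) + 36019 = (-21119/5457 + 204/6497) + 36019 = -136096915/35454129 + 36019 = 1276886175536/35454129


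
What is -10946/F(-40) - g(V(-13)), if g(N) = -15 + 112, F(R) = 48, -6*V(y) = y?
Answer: -7801/24 ≈ -325.04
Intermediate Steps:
V(y) = -y/6
g(N) = 97
-10946/F(-40) - g(V(-13)) = -10946/48 - 1*97 = -10946*1/48 - 97 = -5473/24 - 97 = -7801/24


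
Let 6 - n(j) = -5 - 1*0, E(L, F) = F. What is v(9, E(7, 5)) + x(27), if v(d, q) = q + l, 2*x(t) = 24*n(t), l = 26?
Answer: 163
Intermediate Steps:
n(j) = 11 (n(j) = 6 - (-5 - 1*0) = 6 - (-5 + 0) = 6 - 1*(-5) = 6 + 5 = 11)
x(t) = 132 (x(t) = (24*11)/2 = (½)*264 = 132)
v(d, q) = 26 + q (v(d, q) = q + 26 = 26 + q)
v(9, E(7, 5)) + x(27) = (26 + 5) + 132 = 31 + 132 = 163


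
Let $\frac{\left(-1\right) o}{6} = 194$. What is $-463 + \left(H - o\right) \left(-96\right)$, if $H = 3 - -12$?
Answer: $-113647$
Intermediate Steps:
$o = -1164$ ($o = \left(-6\right) 194 = -1164$)
$H = 15$ ($H = 3 + 12 = 15$)
$-463 + \left(H - o\right) \left(-96\right) = -463 + \left(15 - -1164\right) \left(-96\right) = -463 + \left(15 + 1164\right) \left(-96\right) = -463 + 1179 \left(-96\right) = -463 - 113184 = -113647$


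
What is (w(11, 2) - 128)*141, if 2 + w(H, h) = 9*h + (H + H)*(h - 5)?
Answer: -25098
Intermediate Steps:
w(H, h) = -2 + 9*h + 2*H*(-5 + h) (w(H, h) = -2 + (9*h + (H + H)*(h - 5)) = -2 + (9*h + (2*H)*(-5 + h)) = -2 + (9*h + 2*H*(-5 + h)) = -2 + 9*h + 2*H*(-5 + h))
(w(11, 2) - 128)*141 = ((-2 - 10*11 + 9*2 + 2*11*2) - 128)*141 = ((-2 - 110 + 18 + 44) - 128)*141 = (-50 - 128)*141 = -178*141 = -25098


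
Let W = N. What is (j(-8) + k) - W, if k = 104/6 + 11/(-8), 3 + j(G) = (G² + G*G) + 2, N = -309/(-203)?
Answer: 689077/4872 ≈ 141.44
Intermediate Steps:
N = 309/203 (N = -309*(-1/203) = 309/203 ≈ 1.5222)
W = 309/203 ≈ 1.5222
j(G) = -1 + 2*G² (j(G) = -3 + ((G² + G*G) + 2) = -3 + ((G² + G²) + 2) = -3 + (2*G² + 2) = -3 + (2 + 2*G²) = -1 + 2*G²)
k = 383/24 (k = 104*(⅙) + 11*(-⅛) = 52/3 - 11/8 = 383/24 ≈ 15.958)
(j(-8) + k) - W = ((-1 + 2*(-8)²) + 383/24) - 1*309/203 = ((-1 + 2*64) + 383/24) - 309/203 = ((-1 + 128) + 383/24) - 309/203 = (127 + 383/24) - 309/203 = 3431/24 - 309/203 = 689077/4872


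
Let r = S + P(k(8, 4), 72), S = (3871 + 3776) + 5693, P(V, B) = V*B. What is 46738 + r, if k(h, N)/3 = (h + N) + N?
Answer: 63534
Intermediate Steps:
k(h, N) = 3*h + 6*N (k(h, N) = 3*((h + N) + N) = 3*((N + h) + N) = 3*(h + 2*N) = 3*h + 6*N)
P(V, B) = B*V
S = 13340 (S = 7647 + 5693 = 13340)
r = 16796 (r = 13340 + 72*(3*8 + 6*4) = 13340 + 72*(24 + 24) = 13340 + 72*48 = 13340 + 3456 = 16796)
46738 + r = 46738 + 16796 = 63534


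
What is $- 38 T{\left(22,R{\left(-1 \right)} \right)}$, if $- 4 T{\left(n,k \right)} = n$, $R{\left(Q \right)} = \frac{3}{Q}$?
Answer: $209$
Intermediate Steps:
$T{\left(n,k \right)} = - \frac{n}{4}$
$- 38 T{\left(22,R{\left(-1 \right)} \right)} = - 38 \left(\left(- \frac{1}{4}\right) 22\right) = \left(-38\right) \left(- \frac{11}{2}\right) = 209$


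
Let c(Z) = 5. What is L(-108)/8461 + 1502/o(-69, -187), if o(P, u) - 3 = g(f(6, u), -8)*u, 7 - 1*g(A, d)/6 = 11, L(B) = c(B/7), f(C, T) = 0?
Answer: 12730877/37998351 ≈ 0.33504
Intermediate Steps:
L(B) = 5
g(A, d) = -24 (g(A, d) = 42 - 6*11 = 42 - 66 = -24)
o(P, u) = 3 - 24*u
L(-108)/8461 + 1502/o(-69, -187) = 5/8461 + 1502/(3 - 24*(-187)) = 5*(1/8461) + 1502/(3 + 4488) = 5/8461 + 1502/4491 = 12730877/37998351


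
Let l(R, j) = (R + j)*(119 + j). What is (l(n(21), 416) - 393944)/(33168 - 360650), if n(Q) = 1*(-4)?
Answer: 86762/163741 ≈ 0.52987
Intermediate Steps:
n(Q) = -4
l(R, j) = (119 + j)*(R + j)
(l(n(21), 416) - 393944)/(33168 - 360650) = ((416² + 119*(-4) + 119*416 - 4*416) - 393944)/(33168 - 360650) = ((173056 - 476 + 49504 - 1664) - 393944)/(-327482) = (220420 - 393944)*(-1/327482) = -173524*(-1/327482) = 86762/163741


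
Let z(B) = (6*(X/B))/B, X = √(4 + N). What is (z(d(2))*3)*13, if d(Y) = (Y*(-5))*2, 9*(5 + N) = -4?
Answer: 39*I*√13/200 ≈ 0.70308*I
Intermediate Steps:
N = -49/9 (N = -5 + (⅑)*(-4) = -5 - 4/9 = -49/9 ≈ -5.4444)
X = I*√13/3 (X = √(4 - 49/9) = √(-13/9) = I*√13/3 ≈ 1.2019*I)
d(Y) = -10*Y (d(Y) = -5*Y*2 = -10*Y)
z(B) = 2*I*√13/B² (z(B) = (6*((I*√13/3)/B))/B = (6*(I*√13/(3*B)))/B = (2*I*√13/B)/B = 2*I*√13/B²)
(z(d(2))*3)*13 = ((2*I*√13/(-10*2)²)*3)*13 = ((2*I*√13/(-20)²)*3)*13 = ((2*I*√13*(1/400))*3)*13 = ((I*√13/200)*3)*13 = (3*I*√13/200)*13 = 39*I*√13/200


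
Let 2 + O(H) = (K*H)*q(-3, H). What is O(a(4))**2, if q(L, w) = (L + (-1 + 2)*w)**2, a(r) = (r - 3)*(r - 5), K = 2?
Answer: 1156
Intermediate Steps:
a(r) = (-5 + r)*(-3 + r) (a(r) = (-3 + r)*(-5 + r) = (-5 + r)*(-3 + r))
q(L, w) = (L + w)**2 (q(L, w) = (L + 1*w)**2 = (L + w)**2)
O(H) = -2 + 2*H*(-3 + H)**2 (O(H) = -2 + (2*H)*(-3 + H)**2 = -2 + 2*H*(-3 + H)**2)
O(a(4))**2 = (-2 + 2*(15 + 4**2 - 8*4)*(-3 + (15 + 4**2 - 8*4))**2)**2 = (-2 + 2*(15 + 16 - 32)*(-3 + (15 + 16 - 32))**2)**2 = (-2 + 2*(-1)*(-3 - 1)**2)**2 = (-2 + 2*(-1)*(-4)**2)**2 = (-2 + 2*(-1)*16)**2 = (-2 - 32)**2 = (-34)**2 = 1156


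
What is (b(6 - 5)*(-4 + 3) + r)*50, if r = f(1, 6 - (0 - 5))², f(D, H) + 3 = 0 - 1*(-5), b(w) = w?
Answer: 150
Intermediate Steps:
f(D, H) = 2 (f(D, H) = -3 + (0 - 1*(-5)) = -3 + (0 + 5) = -3 + 5 = 2)
r = 4 (r = 2² = 4)
(b(6 - 5)*(-4 + 3) + r)*50 = ((6 - 5)*(-4 + 3) + 4)*50 = (1*(-1) + 4)*50 = (-1 + 4)*50 = 3*50 = 150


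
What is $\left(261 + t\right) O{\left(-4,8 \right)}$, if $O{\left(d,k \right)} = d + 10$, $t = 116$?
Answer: $2262$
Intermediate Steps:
$O{\left(d,k \right)} = 10 + d$
$\left(261 + t\right) O{\left(-4,8 \right)} = \left(261 + 116\right) \left(10 - 4\right) = 377 \cdot 6 = 2262$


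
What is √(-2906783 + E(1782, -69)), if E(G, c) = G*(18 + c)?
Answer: I*√2997665 ≈ 1731.4*I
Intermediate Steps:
√(-2906783 + E(1782, -69)) = √(-2906783 + 1782*(18 - 69)) = √(-2906783 + 1782*(-51)) = √(-2906783 - 90882) = √(-2997665) = I*√2997665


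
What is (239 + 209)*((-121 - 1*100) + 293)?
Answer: 32256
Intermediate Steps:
(239 + 209)*((-121 - 1*100) + 293) = 448*((-121 - 100) + 293) = 448*(-221 + 293) = 448*72 = 32256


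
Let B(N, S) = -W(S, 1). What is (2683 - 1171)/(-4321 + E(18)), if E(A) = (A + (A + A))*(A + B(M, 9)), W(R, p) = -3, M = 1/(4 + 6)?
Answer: -1512/3187 ≈ -0.47443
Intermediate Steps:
M = 1/10 ≈ 0.10000
B(N, S) = 3 (B(N, S) = -1*(-3) = 3)
E(A) = 3*A*(3 + A) (E(A) = (A + (A + A))*(A + 3) = (A + 2*A)*(3 + A) = (3*A)*(3 + A) = 3*A*(3 + A))
(2683 - 1171)/(-4321 + E(18)) = (2683 - 1171)/(-4321 + 3*18*(3 + 18)) = 1512/(-4321 + 3*18*21) = 1512/(-4321 + 1134) = 1512/(-3187) = 1512*(-1/3187) = -1512/3187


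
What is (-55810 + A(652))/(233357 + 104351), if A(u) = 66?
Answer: -13936/84427 ≈ -0.16507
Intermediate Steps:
(-55810 + A(652))/(233357 + 104351) = (-55810 + 66)/(233357 + 104351) = -55744/337708 = -55744*1/337708 = -13936/84427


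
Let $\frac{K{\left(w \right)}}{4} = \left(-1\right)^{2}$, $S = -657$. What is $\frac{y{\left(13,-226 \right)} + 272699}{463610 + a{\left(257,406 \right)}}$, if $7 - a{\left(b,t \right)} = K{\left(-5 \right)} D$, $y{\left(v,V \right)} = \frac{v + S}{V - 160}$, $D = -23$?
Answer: $\frac{52631229}{89495837} \approx 0.58809$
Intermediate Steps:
$K{\left(w \right)} = 4$ ($K{\left(w \right)} = 4 \left(-1\right)^{2} = 4 \cdot 1 = 4$)
$y{\left(v,V \right)} = \frac{-657 + v}{-160 + V}$ ($y{\left(v,V \right)} = \frac{v - 657}{V - 160} = \frac{-657 + v}{-160 + V}$)
$a{\left(b,t \right)} = 99$ ($a{\left(b,t \right)} = 7 - 4 \left(-23\right) = 7 - -92 = 7 + 92 = 99$)
$\frac{y{\left(13,-226 \right)} + 272699}{463610 + a{\left(257,406 \right)}} = \frac{\frac{-657 + 13}{-160 - 226} + 272699}{463610 + 99} = \frac{\frac{1}{-386} \left(-644\right) + 272699}{463709} = \left(\left(- \frac{1}{386}\right) \left(-644\right) + 272699\right) \frac{1}{463709} = \left(\frac{322}{193} + 272699\right) \frac{1}{463709} = \frac{52631229}{193} \cdot \frac{1}{463709} = \frac{52631229}{89495837}$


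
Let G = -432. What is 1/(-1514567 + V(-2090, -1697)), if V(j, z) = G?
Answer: -1/1514999 ≈ -6.6007e-7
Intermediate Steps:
V(j, z) = -432
1/(-1514567 + V(-2090, -1697)) = 1/(-1514567 - 432) = 1/(-1514999) = -1/1514999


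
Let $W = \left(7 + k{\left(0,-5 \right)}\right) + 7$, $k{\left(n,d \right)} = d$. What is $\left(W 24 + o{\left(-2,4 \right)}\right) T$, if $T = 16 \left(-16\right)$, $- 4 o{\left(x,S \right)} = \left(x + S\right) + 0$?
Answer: $-55168$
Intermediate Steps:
$o{\left(x,S \right)} = - \frac{S}{4} - \frac{x}{4}$ ($o{\left(x,S \right)} = - \frac{\left(x + S\right) + 0}{4} = - \frac{\left(S + x\right) + 0}{4} = - \frac{S + x}{4} = - \frac{S}{4} - \frac{x}{4}$)
$W = 9$ ($W = \left(7 - 5\right) + 7 = 2 + 7 = 9$)
$T = -256$
$\left(W 24 + o{\left(-2,4 \right)}\right) T = \left(9 \cdot 24 - \frac{1}{2}\right) \left(-256\right) = \left(216 + \left(-1 + \frac{1}{2}\right)\right) \left(-256\right) = \left(216 - \frac{1}{2}\right) \left(-256\right) = \frac{431}{2} \left(-256\right) = -55168$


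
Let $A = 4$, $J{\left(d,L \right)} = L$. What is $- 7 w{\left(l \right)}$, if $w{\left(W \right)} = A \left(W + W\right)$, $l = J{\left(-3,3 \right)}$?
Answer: $-168$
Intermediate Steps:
$l = 3$
$w{\left(W \right)} = 8 W$ ($w{\left(W \right)} = 4 \left(W + W\right) = 4 \cdot 2 W = 8 W$)
$- 7 w{\left(l \right)} = - 7 \cdot 8 \cdot 3 = \left(-7\right) 24 = -168$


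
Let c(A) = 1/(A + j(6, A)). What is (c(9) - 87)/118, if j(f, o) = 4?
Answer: -565/767 ≈ -0.73664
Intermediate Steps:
c(A) = 1/(4 + A) (c(A) = 1/(A + 4) = 1/(4 + A))
(c(9) - 87)/118 = (1/(4 + 9) - 87)/118 = (1/13 - 87)/118 = (1/118)*(-1130/13) = -565/767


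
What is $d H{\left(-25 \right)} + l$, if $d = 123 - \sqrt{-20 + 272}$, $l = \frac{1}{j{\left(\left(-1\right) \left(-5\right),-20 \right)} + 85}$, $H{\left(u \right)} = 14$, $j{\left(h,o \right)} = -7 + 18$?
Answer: $\frac{165313}{96} - 84 \sqrt{7} \approx 1499.8$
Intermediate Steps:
$j{\left(h,o \right)} = 11$
$l = \frac{1}{96}$ ($l = \frac{1}{11 + 85} = \frac{1}{96} \approx 0.010417$)
$d = 123 - 6 \sqrt{7}$ ($d = 123 - \sqrt{252} = 123 - 6 \sqrt{7} \approx 107.13$)
$d H{\left(-25 \right)} + l = \left(123 - 6 \sqrt{7}\right) 14 + \frac{1}{96} = \left(1722 - 84 \sqrt{7}\right) + \frac{1}{96} = \frac{165313}{96} - 84 \sqrt{7}$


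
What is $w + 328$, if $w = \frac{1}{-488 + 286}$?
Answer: $\frac{66255}{202} \approx 328.0$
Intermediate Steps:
$w = - \frac{1}{202}$ ($w = \frac{1}{-202} = - \frac{1}{202} \approx -0.0049505$)
$w + 328 = - \frac{1}{202} + 328 = \frac{66255}{202}$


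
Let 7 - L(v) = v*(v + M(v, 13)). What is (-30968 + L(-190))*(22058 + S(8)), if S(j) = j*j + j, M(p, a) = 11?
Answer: -1437808230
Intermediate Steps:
L(v) = 7 - v*(11 + v) (L(v) = 7 - v*(v + 11) = 7 - v*(11 + v))
S(j) = j + j**2 (S(j) = j**2 + j = j + j**2)
(-30968 + L(-190))*(22058 + S(8)) = (-30968 + (7 - 1*(-190)**2 - 11*(-190)))*(22058 + 8*(1 + 8)) = (-30968 + (7 - 1*36100 + 2090))*(22058 + 8*9) = (-30968 + (7 - 36100 + 2090))*(22058 + 72) = (-30968 - 34003)*22130 = -64971*22130 = -1437808230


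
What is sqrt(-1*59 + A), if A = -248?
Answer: I*sqrt(307) ≈ 17.521*I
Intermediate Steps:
sqrt(-1*59 + A) = sqrt(-1*59 - 248) = sqrt(-59 - 248) = sqrt(-307) = I*sqrt(307)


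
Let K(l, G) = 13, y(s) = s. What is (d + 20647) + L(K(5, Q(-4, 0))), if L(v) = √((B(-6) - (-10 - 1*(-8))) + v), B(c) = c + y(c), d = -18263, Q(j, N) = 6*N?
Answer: 2384 + √3 ≈ 2385.7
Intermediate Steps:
B(c) = 2*c (B(c) = c + c = 2*c)
L(v) = √(-10 + v) (L(v) = √((2*(-6) - (-10 - 1*(-8))) + v) = √((-12 - (-10 + 8)) + v) = √((-12 - 1*(-2)) + v) = √((-12 + 2) + v) = √(-10 + v))
(d + 20647) + L(K(5, Q(-4, 0))) = (-18263 + 20647) + √(-10 + 13) = 2384 + √3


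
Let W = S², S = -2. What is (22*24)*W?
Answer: 2112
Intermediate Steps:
W = 4 (W = (-2)² = 4)
(22*24)*W = (22*24)*4 = 528*4 = 2112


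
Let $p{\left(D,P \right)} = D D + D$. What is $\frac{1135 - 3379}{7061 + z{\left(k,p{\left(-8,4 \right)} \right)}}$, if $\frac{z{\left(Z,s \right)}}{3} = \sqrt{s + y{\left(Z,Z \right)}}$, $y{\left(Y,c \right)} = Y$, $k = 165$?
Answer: $- \frac{3961221}{12463933} + \frac{1683 \sqrt{221}}{12463933} \approx -0.31581$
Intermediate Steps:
$p{\left(D,P \right)} = D + D^{2}$ ($p{\left(D,P \right)} = D^{2} + D = D + D^{2}$)
$z{\left(Z,s \right)} = 3 \sqrt{Z + s}$ ($z{\left(Z,s \right)} = 3 \sqrt{s + Z} = 3 \sqrt{Z + s}$)
$\frac{1135 - 3379}{7061 + z{\left(k,p{\left(-8,4 \right)} \right)}} = \frac{1135 - 3379}{7061 + 3 \sqrt{165 - 8 \left(1 - 8\right)}} = - \frac{2244}{7061 + 3 \sqrt{165 - -56}} = - \frac{2244}{7061 + 3 \sqrt{165 + 56}} = - \frac{2244}{7061 + 3 \sqrt{221}}$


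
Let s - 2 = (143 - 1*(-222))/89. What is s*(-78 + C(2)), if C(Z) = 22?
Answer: -30408/89 ≈ -341.66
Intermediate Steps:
s = 543/89 (s = 2 + (143 - 1*(-222))/89 = 2 + (143 + 222)*(1/89) = 2 + 365*(1/89) = 2 + 365/89 = 543/89 ≈ 6.1011)
s*(-78 + C(2)) = 543*(-78 + 22)/89 = (543/89)*(-56) = -30408/89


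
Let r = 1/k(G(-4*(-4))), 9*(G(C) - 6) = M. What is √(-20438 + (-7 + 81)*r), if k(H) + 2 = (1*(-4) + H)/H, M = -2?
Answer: I*√2478289/11 ≈ 143.11*I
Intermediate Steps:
G(C) = 52/9 (G(C) = 6 + (⅑)*(-2) = 6 - 2/9 = 52/9)
k(H) = -2 + (-4 + H)/H (k(H) = -2 + (1*(-4) + H)/H = -2 + (-4 + H)/H)
r = -13/22 (r = 1/((-4 - 1*52/9)/(52/9)) = 1/(9*(-4 - 52/9)/52) = 1/((9/52)*(-88/9)) = 1/(-22/13) = -13/22 ≈ -0.59091)
√(-20438 + (-7 + 81)*r) = √(-20438 + (-7 + 81)*(-13/22)) = √(-20438 + 74*(-13/22)) = √(-20438 - 481/11) = √(-225299/11) = I*√2478289/11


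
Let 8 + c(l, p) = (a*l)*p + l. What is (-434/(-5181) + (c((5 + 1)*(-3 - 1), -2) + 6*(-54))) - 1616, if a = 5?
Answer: -8973058/5181 ≈ -1731.9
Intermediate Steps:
c(l, p) = -8 + l + 5*l*p (c(l, p) = -8 + ((5*l)*p + l) = -8 + (5*l*p + l) = -8 + (l + 5*l*p) = -8 + l + 5*l*p)
(-434/(-5181) + (c((5 + 1)*(-3 - 1), -2) + 6*(-54))) - 1616 = (-434/(-5181) + ((-8 + (5 + 1)*(-3 - 1) + 5*((5 + 1)*(-3 - 1))*(-2)) + 6*(-54))) - 1616 = (-434*(-1/5181) + ((-8 + 6*(-4) + 5*(6*(-4))*(-2)) - 324)) - 1616 = (434/5181 + ((-8 - 24 + 5*(-24)*(-2)) - 324)) - 1616 = (434/5181 + ((-8 - 24 + 240) - 324)) - 1616 = (434/5181 + (208 - 324)) - 1616 = (434/5181 - 116) - 1616 = -600562/5181 - 1616 = -8973058/5181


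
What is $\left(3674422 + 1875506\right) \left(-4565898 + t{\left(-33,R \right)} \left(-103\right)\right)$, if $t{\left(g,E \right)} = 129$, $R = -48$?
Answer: $-25414147048680$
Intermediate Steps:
$\left(3674422 + 1875506\right) \left(-4565898 + t{\left(-33,R \right)} \left(-103\right)\right) = \left(3674422 + 1875506\right) \left(-4565898 + 129 \left(-103\right)\right) = 5549928 \left(-4565898 - 13287\right) = 5549928 \left(-4579185\right) = -25414147048680$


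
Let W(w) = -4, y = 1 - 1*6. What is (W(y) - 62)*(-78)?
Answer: 5148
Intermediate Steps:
y = -5 (y = 1 - 6 = -5)
(W(y) - 62)*(-78) = (-4 - 62)*(-78) = -66*(-78) = 5148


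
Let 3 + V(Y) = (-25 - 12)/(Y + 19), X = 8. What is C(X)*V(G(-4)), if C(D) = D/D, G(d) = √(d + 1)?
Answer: (-3*√3 + 94*I)/(√3 - 19*I) ≈ -4.9313 + 0.17606*I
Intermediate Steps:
G(d) = √(1 + d)
C(D) = 1
V(Y) = -3 - 37/(19 + Y) (V(Y) = -3 + (-25 - 12)/(Y + 19) = -3 - 37/(19 + Y))
C(X)*V(G(-4)) = 1*((-94 - 3*√(1 - 4))/(19 + √(1 - 4))) = 1*((-94 - 3*I*√3)/(19 + √(-3))) = 1*((-94 - 3*I*√3)/(19 + I*√3)) = (-94 - 3*I*√3)/(19 + I*√3)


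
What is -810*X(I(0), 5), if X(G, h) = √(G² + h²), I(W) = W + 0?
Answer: -4050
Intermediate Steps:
I(W) = W
-810*X(I(0), 5) = -810*√(0² + 5²) = -810*√(0 + 25) = -810*√25 = -810*5 = -4050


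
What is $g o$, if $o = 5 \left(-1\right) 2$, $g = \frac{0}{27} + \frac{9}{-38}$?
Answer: $\frac{45}{19} \approx 2.3684$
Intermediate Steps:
$g = - \frac{9}{38}$ ($g = 0 \cdot \frac{1}{27} + 9 \left(- \frac{1}{38}\right) = 0 - \frac{9}{38} = - \frac{9}{38} \approx -0.23684$)
$o = -10$ ($o = \left(-5\right) 2 = -10$)
$g o = \left(- \frac{9}{38}\right) \left(-10\right) = \frac{45}{19}$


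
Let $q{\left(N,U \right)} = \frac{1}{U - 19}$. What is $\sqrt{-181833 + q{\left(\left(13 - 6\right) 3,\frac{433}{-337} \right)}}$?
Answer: $\frac{5 i \sqrt{84972213161}}{3418} \approx 426.42 i$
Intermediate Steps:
$q{\left(N,U \right)} = \frac{1}{-19 + U}$
$\sqrt{-181833 + q{\left(\left(13 - 6\right) 3,\frac{433}{-337} \right)}} = \sqrt{-181833 + \frac{1}{-19 + \frac{433}{-337}}} = \sqrt{-181833 + \frac{1}{-19 + 433 \left(- \frac{1}{337}\right)}} = \sqrt{-181833 + \frac{1}{-19 - \frac{433}{337}}} = \sqrt{-181833 + \frac{1}{- \frac{6836}{337}}} = \sqrt{-181833 - \frac{337}{6836}} = \sqrt{- \frac{1243010725}{6836}} = \frac{5 i \sqrt{84972213161}}{3418}$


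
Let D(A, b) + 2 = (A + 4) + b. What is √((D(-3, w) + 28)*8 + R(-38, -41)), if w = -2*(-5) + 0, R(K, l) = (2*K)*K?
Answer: 4*√199 ≈ 56.427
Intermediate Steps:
R(K, l) = 2*K²
w = 10 (w = 10 + 0 = 10)
D(A, b) = 2 + A + b (D(A, b) = -2 + ((A + 4) + b) = -2 + ((4 + A) + b) = -2 + (4 + A + b) = 2 + A + b)
√((D(-3, w) + 28)*8 + R(-38, -41)) = √(((2 - 3 + 10) + 28)*8 + 2*(-38)²) = √((9 + 28)*8 + 2*1444) = √(37*8 + 2888) = √(296 + 2888) = √3184 = 4*√199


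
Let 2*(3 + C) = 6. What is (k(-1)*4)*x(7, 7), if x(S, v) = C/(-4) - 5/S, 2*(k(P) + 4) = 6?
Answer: 20/7 ≈ 2.8571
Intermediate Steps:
C = 0 (C = -3 + (½)*6 = -3 + 3 = 0)
k(P) = -1 (k(P) = -4 + (½)*6 = -4 + 3 = -1)
x(S, v) = -5/S (x(S, v) = 0/(-4) - 5/S = 0*(-¼) - 5/S = 0 - 5/S = -5/S)
(k(-1)*4)*x(7, 7) = (-1*4)*(-5/7) = -(-20)/7 = -4*(-5/7) = 20/7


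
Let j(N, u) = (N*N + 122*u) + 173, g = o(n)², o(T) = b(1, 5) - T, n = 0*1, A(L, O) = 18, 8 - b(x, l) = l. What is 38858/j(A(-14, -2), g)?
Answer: 38858/1595 ≈ 24.362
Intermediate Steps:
b(x, l) = 8 - l
n = 0
o(T) = 3 - T (o(T) = (8 - 1*5) - T = (8 - 5) - T = 3 - T)
g = 9 (g = (3 - 1*0)² = (3 + 0)² = 3² = 9)
j(N, u) = 173 + N² + 122*u (j(N, u) = (N² + 122*u) + 173 = 173 + N² + 122*u)
38858/j(A(-14, -2), g) = 38858/(173 + 18² + 122*9) = 38858/(173 + 324 + 1098) = 38858/1595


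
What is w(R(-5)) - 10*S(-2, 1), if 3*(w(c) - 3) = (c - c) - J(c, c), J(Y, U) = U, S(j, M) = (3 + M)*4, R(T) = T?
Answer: -466/3 ≈ -155.33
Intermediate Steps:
S(j, M) = 12 + 4*M
w(c) = 3 - c/3 (w(c) = 3 + ((c - c) - c)/3 = 3 + (0 - c)/3 = 3 + (-c)/3 = 3 - c/3)
w(R(-5)) - 10*S(-2, 1) = (3 - 1/3*(-5)) - 10*(12 + 4*1) = (3 + 5/3) - 10*(12 + 4) = 14/3 - 10*16 = 14/3 - 160 = -466/3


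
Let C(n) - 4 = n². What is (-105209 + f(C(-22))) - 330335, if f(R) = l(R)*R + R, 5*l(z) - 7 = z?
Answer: -386744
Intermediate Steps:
l(z) = 7/5 + z/5
C(n) = 4 + n²
f(R) = R + R*(7/5 + R/5) (f(R) = (7/5 + R/5)*R + R = R*(7/5 + R/5) + R = R + R*(7/5 + R/5))
(-105209 + f(C(-22))) - 330335 = (-105209 + (4 + (-22)²)*(12 + (4 + (-22)²))/5) - 330335 = (-105209 + (4 + 484)*(12 + (4 + 484))/5) - 330335 = (-105209 + (⅕)*488*(12 + 488)) - 330335 = (-105209 + (⅕)*488*500) - 330335 = (-105209 + 48800) - 330335 = -56409 - 330335 = -386744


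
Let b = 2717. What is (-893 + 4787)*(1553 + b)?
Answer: 16627380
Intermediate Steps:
(-893 + 4787)*(1553 + b) = (-893 + 4787)*(1553 + 2717) = 3894*4270 = 16627380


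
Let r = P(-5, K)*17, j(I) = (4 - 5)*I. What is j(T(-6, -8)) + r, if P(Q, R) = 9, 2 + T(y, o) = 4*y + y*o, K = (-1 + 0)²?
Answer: 131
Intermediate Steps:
K = 1 (K = (-1)² = 1)
T(y, o) = -2 + 4*y + o*y (T(y, o) = -2 + (4*y + y*o) = -2 + (4*y + o*y) = -2 + 4*y + o*y)
j(I) = -I
r = 153 (r = 9*17 = 153)
j(T(-6, -8)) + r = -(-2 + 4*(-6) - 8*(-6)) + 153 = -(-2 - 24 + 48) + 153 = -1*22 + 153 = -22 + 153 = 131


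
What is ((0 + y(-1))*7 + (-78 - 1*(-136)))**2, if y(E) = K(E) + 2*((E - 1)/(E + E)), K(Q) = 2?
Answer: 7396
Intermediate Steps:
y(E) = 2 + (-1 + E)/E (y(E) = 2 + 2*((E - 1)/(E + E)) = 2 + 2*((-1 + E)/((2*E))) = 2 + 2*((-1 + E)*(1/(2*E))) = 2 + 2*((-1 + E)/(2*E)) = 2 + (-1 + E)/E)
((0 + y(-1))*7 + (-78 - 1*(-136)))**2 = ((0 + (3 - 1/(-1)))*7 + (-78 - 1*(-136)))**2 = ((0 + (3 - 1*(-1)))*7 + (-78 + 136))**2 = ((0 + (3 + 1))*7 + 58)**2 = ((0 + 4)*7 + 58)**2 = (4*7 + 58)**2 = (28 + 58)**2 = 86**2 = 7396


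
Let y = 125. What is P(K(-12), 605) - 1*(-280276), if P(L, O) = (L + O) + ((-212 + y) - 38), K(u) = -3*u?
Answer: 280792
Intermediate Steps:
P(L, O) = -125 + L + O (P(L, O) = (L + O) + ((-212 + 125) - 38) = (L + O) + (-87 - 38) = (L + O) - 125 = -125 + L + O)
P(K(-12), 605) - 1*(-280276) = (-125 - 3*(-12) + 605) - 1*(-280276) = (-125 + 36 + 605) + 280276 = 516 + 280276 = 280792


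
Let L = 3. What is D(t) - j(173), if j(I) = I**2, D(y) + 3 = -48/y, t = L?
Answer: -29948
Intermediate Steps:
t = 3
D(y) = -3 - 48/y
D(t) - j(173) = (-3 - 48/3) - 1*173**2 = (-3 - 48*1/3) - 1*29929 = (-3 - 16) - 29929 = -19 - 29929 = -29948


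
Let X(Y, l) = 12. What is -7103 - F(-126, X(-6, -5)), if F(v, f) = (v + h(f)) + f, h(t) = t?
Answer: -7001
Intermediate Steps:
F(v, f) = v + 2*f (F(v, f) = (v + f) + f = (f + v) + f = v + 2*f)
-7103 - F(-126, X(-6, -5)) = -7103 - (-126 + 2*12) = -7103 - (-126 + 24) = -7103 - 1*(-102) = -7103 + 102 = -7001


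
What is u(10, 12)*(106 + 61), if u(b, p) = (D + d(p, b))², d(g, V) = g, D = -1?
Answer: 20207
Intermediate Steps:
u(b, p) = (-1 + p)²
u(10, 12)*(106 + 61) = (-1 + 12)²*(106 + 61) = 11²*167 = 121*167 = 20207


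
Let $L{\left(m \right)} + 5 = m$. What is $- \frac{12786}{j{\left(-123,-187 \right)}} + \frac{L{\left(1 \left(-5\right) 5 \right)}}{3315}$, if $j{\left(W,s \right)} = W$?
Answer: $\frac{941820}{9061} \approx 103.94$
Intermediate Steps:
$L{\left(m \right)} = -5 + m$
$- \frac{12786}{j{\left(-123,-187 \right)}} + \frac{L{\left(1 \left(-5\right) 5 \right)}}{3315} = - \frac{12786}{-123} + \frac{-5 + 1 \left(-5\right) 5}{3315} = \left(-12786\right) \left(- \frac{1}{123}\right) + \left(-5 - 25\right) \frac{1}{3315} = \frac{4262}{41} + \left(-5 - 25\right) \frac{1}{3315} = \frac{4262}{41} - \frac{2}{221} = \frac{941820}{9061}$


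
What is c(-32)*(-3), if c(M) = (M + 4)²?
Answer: -2352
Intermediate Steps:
c(M) = (4 + M)²
c(-32)*(-3) = (4 - 32)²*(-3) = (-28)²*(-3) = 784*(-3) = -2352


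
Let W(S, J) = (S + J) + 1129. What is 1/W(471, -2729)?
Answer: -1/1129 ≈ -0.00088574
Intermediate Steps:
W(S, J) = 1129 + J + S (W(S, J) = (J + S) + 1129 = 1129 + J + S)
1/W(471, -2729) = 1/(1129 - 2729 + 471) = 1/(-1129) = -1/1129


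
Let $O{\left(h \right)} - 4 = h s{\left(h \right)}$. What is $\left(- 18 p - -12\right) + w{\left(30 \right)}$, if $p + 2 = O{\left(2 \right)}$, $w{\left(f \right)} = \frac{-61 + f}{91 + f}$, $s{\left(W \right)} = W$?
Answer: $- \frac{11647}{121} \approx -96.256$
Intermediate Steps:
$w{\left(f \right)} = \frac{-61 + f}{91 + f}$
$O{\left(h \right)} = 4 + h^{2}$ ($O{\left(h \right)} = 4 + h h = 4 + h^{2}$)
$p = 6$ ($p = -2 + \left(4 + 2^{2}\right) = -2 + \left(4 + 4\right) = -2 + 8 = 6$)
$\left(- 18 p - -12\right) + w{\left(30 \right)} = \left(\left(-18\right) 6 - -12\right) + \frac{-61 + 30}{91 + 30} = \left(-108 + 12\right) + \frac{1}{121} \left(-31\right) = -96 + \frac{1}{121} \left(-31\right) = -96 - \frac{31}{121} = - \frac{11647}{121}$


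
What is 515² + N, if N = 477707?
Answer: 742932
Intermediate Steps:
515² + N = 515² + 477707 = 265225 + 477707 = 742932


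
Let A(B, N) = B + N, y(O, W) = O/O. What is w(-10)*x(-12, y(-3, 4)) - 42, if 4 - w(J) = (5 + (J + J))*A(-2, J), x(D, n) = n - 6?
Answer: 838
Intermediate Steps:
y(O, W) = 1
x(D, n) = -6 + n
w(J) = 4 - (-2 + J)*(5 + 2*J) (w(J) = 4 - (5 + (J + J))*(-2 + J) = 4 - (5 + 2*J)*(-2 + J) = 4 - (-2 + J)*(5 + 2*J))
w(-10)*x(-12, y(-3, 4)) - 42 = (14 - 1*(-10) - 2*(-10)**2)*(-6 + 1) - 42 = (14 + 10 - 2*100)*(-5) - 42 = (14 + 10 - 200)*(-5) - 42 = -176*(-5) - 42 = 880 - 42 = 838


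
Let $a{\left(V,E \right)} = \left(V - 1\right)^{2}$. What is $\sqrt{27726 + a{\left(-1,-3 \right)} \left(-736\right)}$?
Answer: $\sqrt{24782} \approx 157.42$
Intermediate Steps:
$a{\left(V,E \right)} = \left(-1 + V\right)^{2}$
$\sqrt{27726 + a{\left(-1,-3 \right)} \left(-736\right)} = \sqrt{27726 + \left(-1 - 1\right)^{2} \left(-736\right)} = \sqrt{27726 + \left(-2\right)^{2} \left(-736\right)} = \sqrt{27726 + 4 \left(-736\right)} = \sqrt{27726 - 2944} = \sqrt{24782}$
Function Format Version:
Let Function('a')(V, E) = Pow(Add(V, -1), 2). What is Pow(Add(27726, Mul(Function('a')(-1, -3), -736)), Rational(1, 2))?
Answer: Pow(24782, Rational(1, 2)) ≈ 157.42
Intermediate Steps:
Function('a')(V, E) = Pow(Add(-1, V), 2)
Pow(Add(27726, Mul(Function('a')(-1, -3), -736)), Rational(1, 2)) = Pow(Add(27726, Mul(Pow(Add(-1, -1), 2), -736)), Rational(1, 2)) = Pow(Add(27726, Mul(Pow(-2, 2), -736)), Rational(1, 2)) = Pow(Add(27726, Mul(4, -736)), Rational(1, 2)) = Pow(Add(27726, -2944), Rational(1, 2)) = Pow(24782, Rational(1, 2))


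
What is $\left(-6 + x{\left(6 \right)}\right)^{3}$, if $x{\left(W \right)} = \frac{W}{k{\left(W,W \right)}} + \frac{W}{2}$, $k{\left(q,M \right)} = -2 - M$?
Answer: $- \frac{3375}{64} \approx -52.734$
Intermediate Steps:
$x{\left(W \right)} = \frac{W}{2} + \frac{W}{-2 - W}$ ($x{\left(W \right)} = \frac{W}{-2 - W} + \frac{W}{2} = \frac{W}{2} + \frac{W}{-2 - W}$)
$\left(-6 + x{\left(6 \right)}\right)^{3} = \left(-6 + \frac{6^{2}}{2 \left(2 + 6\right)}\right)^{3} = \left(-6 + \frac{1}{2} \cdot 36 \cdot \frac{1}{8}\right)^{3} = \left(-6 + \frac{9}{4}\right)^{3} = \left(- \frac{15}{4}\right)^{3} = - \frac{3375}{64}$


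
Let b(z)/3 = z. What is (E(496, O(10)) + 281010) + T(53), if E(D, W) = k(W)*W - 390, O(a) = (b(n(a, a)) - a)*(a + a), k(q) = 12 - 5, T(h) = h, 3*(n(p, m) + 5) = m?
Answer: 278573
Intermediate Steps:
n(p, m) = -5 + m/3
b(z) = 3*z
k(q) = 7
O(a) = -30*a (O(a) = (3*(-5 + a/3) - a)*(a + a) = ((-15 + a) - a)*(2*a) = -30*a)
E(D, W) = -390 + 7*W (E(D, W) = 7*W - 390 = -390 + 7*W)
(E(496, O(10)) + 281010) + T(53) = ((-390 + 7*(-30*10)) + 281010) + 53 = ((-390 + 7*(-300)) + 281010) + 53 = ((-390 - 2100) + 281010) + 53 = (-2490 + 281010) + 53 = 278520 + 53 = 278573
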